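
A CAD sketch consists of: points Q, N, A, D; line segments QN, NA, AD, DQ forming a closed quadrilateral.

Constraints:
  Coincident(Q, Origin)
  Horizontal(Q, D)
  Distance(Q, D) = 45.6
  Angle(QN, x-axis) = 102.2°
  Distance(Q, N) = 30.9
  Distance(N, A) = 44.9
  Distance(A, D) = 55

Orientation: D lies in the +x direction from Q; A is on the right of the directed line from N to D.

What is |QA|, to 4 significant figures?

16.45

Checks: QN at 102.2° ✓; |NA| = 44.90 ✓; |AD| = 55.00 ✓.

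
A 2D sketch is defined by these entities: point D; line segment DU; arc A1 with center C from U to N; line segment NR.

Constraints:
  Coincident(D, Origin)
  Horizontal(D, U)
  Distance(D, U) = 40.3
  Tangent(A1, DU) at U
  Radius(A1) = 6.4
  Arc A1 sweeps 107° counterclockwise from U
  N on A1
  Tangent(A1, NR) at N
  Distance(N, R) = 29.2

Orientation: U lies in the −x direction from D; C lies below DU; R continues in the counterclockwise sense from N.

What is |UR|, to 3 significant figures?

36.3

On A1, U sits at bearing 90° from C; a 107° counterclockwise sweep puts N at bearing 197°, so N = C + 6.4·(cos 197°, sin 197°) = (-46.4, -8.27). The tangent condition forces CN to be normal to NR, so NR runs along (−sin 197°, cos 197°); with |NR| = 29.2, R = (-37.9, -36.2). Then |UR| = |R − U| = 36.3.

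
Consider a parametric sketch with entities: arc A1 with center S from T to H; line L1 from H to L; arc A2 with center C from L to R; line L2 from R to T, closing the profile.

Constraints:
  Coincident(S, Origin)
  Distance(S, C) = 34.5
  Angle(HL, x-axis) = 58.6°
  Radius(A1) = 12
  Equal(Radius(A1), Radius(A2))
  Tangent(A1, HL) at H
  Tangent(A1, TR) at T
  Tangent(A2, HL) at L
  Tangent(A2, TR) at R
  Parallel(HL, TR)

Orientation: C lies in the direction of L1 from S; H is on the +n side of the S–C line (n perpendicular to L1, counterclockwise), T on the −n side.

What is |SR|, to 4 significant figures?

36.53

The slot axis is L1's direction at 58.6°, so u = (cos 58.6°, sin 58.6°) = (0.5210, 0.8536) and n = (−sin 58.6°, cos 58.6°) = (-0.8536, 0.5210). S is at the origin and C lies 34.5 along u from S, so C = 34.5·u = (17.97, 29.45). Tangency of A1 to both parallel lines with radius 12.0 puts H and T at S ± 12.0·n: H = (-10.24, 6.252), T = (10.24, -6.252). Equal radii place L and R the same way about C: L = C + 12.0·n = (7.732, 35.70), R = C − 12.0·n = (28.22, 23.20). Then |SR| = |R − S| = 36.53.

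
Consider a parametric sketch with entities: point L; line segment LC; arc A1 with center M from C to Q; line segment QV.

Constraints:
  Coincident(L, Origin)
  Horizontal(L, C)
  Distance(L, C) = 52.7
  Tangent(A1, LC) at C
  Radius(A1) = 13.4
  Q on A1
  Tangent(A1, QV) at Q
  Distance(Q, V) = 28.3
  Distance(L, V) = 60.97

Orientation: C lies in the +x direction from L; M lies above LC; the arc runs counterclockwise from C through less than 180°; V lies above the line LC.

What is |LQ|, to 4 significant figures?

66.41

Checks: |MQ| = 13.40 ✓; ∠(MQ, QV) = 90.00° ✓; |QV| = 28.30 ✓; |LV| = 60.97 ✓.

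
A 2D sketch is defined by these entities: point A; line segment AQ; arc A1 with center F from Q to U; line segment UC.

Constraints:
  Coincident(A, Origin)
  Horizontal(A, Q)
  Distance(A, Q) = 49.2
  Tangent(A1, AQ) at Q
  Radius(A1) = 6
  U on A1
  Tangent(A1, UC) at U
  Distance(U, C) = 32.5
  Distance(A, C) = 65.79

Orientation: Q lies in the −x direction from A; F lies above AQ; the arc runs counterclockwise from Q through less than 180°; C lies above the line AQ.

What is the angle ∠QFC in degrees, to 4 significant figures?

173.2°

Checks: A = (0.00, 0.00) ✓; |FU| = 6.000 ✓; ∠(FU, UC) = 90.00° ✓; |UC| = 32.50 ✓; |AC| = 65.79 ✓.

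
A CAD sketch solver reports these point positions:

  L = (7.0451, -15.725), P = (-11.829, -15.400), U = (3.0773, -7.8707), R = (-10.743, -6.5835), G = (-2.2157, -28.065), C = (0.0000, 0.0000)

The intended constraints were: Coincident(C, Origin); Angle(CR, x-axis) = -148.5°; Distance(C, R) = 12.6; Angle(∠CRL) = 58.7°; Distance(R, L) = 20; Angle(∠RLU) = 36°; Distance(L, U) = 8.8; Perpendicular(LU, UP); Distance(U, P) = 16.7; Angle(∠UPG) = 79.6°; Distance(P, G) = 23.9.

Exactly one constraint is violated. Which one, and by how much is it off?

Distance(P, G) = 23.9 — off by 8.00.

C = (0.00, 0.00) ✓; CR at -148.5° ✓; |CR| = 12.60 ✓; ∠CRL = 58.70° ✓; |RL| = 20.00 ✓; ∠RLU = 36.00° ✓; |LU| = 8.800 ✓; ∠(LU, UP) = 90.00° ✓; |UP| = 16.70 ✓; ∠UPG = 79.60° ✓; |PG| = 15.90 ✗.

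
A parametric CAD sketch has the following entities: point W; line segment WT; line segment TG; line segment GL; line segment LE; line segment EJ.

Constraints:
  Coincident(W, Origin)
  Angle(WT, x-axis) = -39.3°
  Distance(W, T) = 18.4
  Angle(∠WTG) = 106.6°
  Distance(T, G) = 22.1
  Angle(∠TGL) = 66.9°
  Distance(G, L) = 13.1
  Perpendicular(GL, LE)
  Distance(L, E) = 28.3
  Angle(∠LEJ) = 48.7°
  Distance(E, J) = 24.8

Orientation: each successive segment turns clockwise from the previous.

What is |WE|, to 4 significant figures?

17.12

W is at the origin; WT runs at -39.3° with length 18.4, so T = (14.24, -11.65). ∠WTG = 106.6° gives TG at -112.7° from the x-axis; with |TG| = 22.1, G = (5.710, -32.04). ∠TGL = 66.9° gives GL at 134.2° from the x-axis; with |GL| = 13.1, L = (-3.423, -22.65). GL ⟂ LE, so LE runs at 44.20°; with |LE| = 28.3, E = (16.87, -2.921). Then |WE| = |E − W| = 17.12.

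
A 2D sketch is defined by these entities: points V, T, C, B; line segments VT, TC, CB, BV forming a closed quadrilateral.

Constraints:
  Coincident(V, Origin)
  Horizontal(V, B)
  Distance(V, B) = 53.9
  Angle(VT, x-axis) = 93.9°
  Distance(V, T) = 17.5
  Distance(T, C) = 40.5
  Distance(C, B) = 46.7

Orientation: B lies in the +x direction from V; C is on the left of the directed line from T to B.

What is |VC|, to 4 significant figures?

51.90

V is at the origin; V and B share the same y with |VB| = 53.9 and B in +x, so B = (53.9, 0). VT runs at 93.9° with |VT| = 17.5, so T = (-1.190, 17.46). C is determined by |TC| = 40.5 and |CB| = 46.7 together: it lies at the intersection of circle(T, 40.5) and circle(B, 46.7). With |TB| = 57.79, the foot of the radical line on TB is 24.22 from T and the perpendicular offset is √(40.5² − 24.22²) = 32.46. Taking the left-of-TB solution: C = (31.70, 41.09).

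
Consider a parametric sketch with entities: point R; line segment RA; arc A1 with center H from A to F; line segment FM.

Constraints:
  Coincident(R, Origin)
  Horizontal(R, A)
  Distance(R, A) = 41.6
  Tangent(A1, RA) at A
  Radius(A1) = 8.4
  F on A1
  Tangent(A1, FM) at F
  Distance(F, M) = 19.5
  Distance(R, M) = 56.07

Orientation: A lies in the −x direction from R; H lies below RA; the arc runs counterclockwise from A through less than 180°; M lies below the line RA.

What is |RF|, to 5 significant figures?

50.796

Checks: |HF| = 8.400 ✓; ∠(HF, FM) = 90.00° ✓; |FM| = 19.50 ✓; |RM| = 56.07 ✓.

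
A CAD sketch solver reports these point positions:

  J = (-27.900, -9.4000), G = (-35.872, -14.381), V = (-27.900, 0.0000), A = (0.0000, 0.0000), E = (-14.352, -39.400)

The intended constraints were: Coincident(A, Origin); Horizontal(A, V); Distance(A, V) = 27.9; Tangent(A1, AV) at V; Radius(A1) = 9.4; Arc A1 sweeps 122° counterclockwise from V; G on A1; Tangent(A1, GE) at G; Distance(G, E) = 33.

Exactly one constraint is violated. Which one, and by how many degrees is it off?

Tangent(A1, GE) at G — off by 8.70°.

A = (0.00, 0.00) ✓; A.y = 0.00, V.y = 0.00 ✓; |AV| = 27.90 ✓; ∠(JV, VA) = 90.00° ✓; |JV| = 9.400 ✓; bearing(J→G) − bearing(J→V) = 122.0° ✓; |JG| = 9.400 ✓; ∠(JG, GE) = 81.30° ✗; |GE| = 33.00 ✓.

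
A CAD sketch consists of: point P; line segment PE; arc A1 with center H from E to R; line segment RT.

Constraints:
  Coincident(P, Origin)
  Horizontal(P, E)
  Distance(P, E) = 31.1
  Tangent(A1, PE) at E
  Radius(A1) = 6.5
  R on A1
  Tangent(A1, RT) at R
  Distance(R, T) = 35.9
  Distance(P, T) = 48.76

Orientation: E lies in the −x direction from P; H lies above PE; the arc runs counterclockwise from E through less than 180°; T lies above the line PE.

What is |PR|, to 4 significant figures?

25.43

Checks: ∠(HE, EP) = 90.00° ✓; |HE| = 6.500 ✓; |HR| = 6.500 ✓; ∠(HR, RT) = 90.00° ✓; |RT| = 35.90 ✓; |PT| = 48.76 ✓.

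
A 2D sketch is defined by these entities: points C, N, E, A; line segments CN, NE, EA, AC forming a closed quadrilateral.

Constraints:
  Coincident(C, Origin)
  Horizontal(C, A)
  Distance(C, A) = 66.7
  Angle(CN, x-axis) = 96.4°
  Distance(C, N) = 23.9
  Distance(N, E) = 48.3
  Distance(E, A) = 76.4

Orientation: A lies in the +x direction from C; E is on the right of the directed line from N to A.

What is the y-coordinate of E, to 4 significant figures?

-24.45

C is at the origin; CA is horizontal with |CA| = 66.7 and A in +x, so A = (66.7, 0). CN runs at 96.4° with |CN| = 23.9, so N = (-2.664, 23.75). E is determined by |NE| = 48.3 and |EA| = 76.4 together: it lies at the intersection of circle(N, 48.3) and circle(A, 76.4). With |NA| = 73.32, the foot of the radical line on NA is 12.76 from N and the perpendicular offset is √(48.3² − 12.76²) = 46.58. Taking the right-of-NA solution: E = (-5.680, -24.45).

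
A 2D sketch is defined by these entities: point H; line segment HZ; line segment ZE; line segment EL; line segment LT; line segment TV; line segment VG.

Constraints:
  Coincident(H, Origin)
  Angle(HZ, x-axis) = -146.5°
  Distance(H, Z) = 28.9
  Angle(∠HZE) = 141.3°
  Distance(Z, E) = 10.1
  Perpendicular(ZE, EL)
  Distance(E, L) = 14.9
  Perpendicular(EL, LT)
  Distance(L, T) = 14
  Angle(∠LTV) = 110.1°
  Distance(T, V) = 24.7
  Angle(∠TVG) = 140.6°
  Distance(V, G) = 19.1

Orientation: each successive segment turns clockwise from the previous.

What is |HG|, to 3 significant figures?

47.4

∠LTV = 110.1° gives TV at -75.1° from the x-axis; with |TV| = 24.7, V = (-12.5, -25.3). ∠TVG = 140.6° gives VG at -114° from the x-axis; with |VG| = 19.1, G = (-20.4, -42.7). Then |HG| = |G − H| = 47.4.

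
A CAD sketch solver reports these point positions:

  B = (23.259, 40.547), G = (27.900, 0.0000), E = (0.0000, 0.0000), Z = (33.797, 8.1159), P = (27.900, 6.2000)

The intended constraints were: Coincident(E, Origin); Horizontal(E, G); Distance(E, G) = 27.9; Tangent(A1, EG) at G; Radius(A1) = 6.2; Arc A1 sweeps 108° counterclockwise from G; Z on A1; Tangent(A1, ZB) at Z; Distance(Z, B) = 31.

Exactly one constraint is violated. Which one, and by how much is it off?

Distance(Z, B) = 31 — off by 3.10.

E = (0.00, 0.00) ✓; E.y = 0.00, G.y = 0.00 ✓; |EG| = 27.90 ✓; ∠(PG, GE) = 90.00° ✓; |PG| = 6.200 ✓; bearing(P→Z) − bearing(P→G) = 108.0° ✓; |PZ| = 6.200 ✓; ∠(PZ, ZB) = 90.00° ✓; |ZB| = 34.10 ✗.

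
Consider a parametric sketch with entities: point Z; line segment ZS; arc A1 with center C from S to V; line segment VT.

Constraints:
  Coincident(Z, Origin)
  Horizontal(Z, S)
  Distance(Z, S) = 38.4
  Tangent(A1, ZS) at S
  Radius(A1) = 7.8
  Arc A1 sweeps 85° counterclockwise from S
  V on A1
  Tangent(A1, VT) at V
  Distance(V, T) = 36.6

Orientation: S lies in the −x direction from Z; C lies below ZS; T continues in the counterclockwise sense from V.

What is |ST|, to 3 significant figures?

44.9

On A1, S sits at bearing 90° from C; an 85° counterclockwise sweep puts V at bearing 175°, so V = C + 7.8·(cos 175°, sin 175°) = (-46.2, -7.12). Since A1 is tangent to VT there, CV ⟂ VT, so VT runs along (−sin 175°, cos 175°); with |VT| = 36.6, T = (-49.4, -43.6). Then |ST| = |T − S| = 44.9.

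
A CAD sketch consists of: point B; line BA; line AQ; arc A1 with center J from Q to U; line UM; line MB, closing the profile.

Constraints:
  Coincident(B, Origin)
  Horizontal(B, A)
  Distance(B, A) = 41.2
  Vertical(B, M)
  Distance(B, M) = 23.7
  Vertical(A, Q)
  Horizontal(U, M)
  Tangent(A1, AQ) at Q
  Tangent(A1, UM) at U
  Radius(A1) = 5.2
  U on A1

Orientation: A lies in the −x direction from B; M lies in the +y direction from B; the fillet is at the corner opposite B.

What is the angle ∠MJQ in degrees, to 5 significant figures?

171.78°

The virtual corner opposite B is at (-41.200, 23.700). Tangency of A1 to AQ means the radius JQ is perpendicular to AQ and since A1 is tangent to UM there, JU ⟂ UM, with radius 5.2, so the center J sits 5.2 in from both sides at J = (-36.000, 18.500). That places the tangent points at Q = (-41.200, 18.500) on AQ and U = (-36.000, 23.700) on UM. Then cos ∠MJQ = JM·JQ / (|JM||JQ|), giving 171.78°.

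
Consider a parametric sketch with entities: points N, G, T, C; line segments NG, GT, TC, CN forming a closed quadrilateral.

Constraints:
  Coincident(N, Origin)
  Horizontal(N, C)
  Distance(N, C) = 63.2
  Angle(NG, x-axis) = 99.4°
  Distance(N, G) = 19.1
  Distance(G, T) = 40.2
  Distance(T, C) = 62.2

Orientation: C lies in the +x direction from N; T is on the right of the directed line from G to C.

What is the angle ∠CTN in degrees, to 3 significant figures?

83.0°

Checks: |GT| = 40.20 ✓; |TC| = 62.20 ✓.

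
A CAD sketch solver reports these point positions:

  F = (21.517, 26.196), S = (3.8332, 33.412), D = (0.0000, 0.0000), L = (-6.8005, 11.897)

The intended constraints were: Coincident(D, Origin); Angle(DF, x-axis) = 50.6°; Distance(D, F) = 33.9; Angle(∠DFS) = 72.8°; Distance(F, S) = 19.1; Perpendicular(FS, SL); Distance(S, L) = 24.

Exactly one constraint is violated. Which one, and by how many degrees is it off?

Perpendicular(FS, SL) — off by 4.10°.

D = (0.00, 0.00) ✓; DF at 50.60° ✓; |DF| = 33.90 ✓; ∠DFS = 72.80° ✓; |FS| = 19.10 ✓; ∠(FS, SL) = 85.90° ✗; |SL| = 24.00 ✓.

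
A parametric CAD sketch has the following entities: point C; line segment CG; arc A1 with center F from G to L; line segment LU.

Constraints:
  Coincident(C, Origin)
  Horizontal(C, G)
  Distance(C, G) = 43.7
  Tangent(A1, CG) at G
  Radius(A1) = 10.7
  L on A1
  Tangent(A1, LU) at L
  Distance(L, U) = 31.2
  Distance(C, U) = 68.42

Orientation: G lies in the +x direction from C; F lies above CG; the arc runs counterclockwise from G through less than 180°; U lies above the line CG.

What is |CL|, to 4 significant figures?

55.47

C is at the origin; CG is horizontal with |CG| = 43.7 and G on the +x side, so G = (43.70, 0.000). Since A1 is tangent to CG there, FG ⟂ CG, so F = G + (0, 10.7) = (43.70, 10.70). Since FL ⟂ LU (tangency), |FU| = √(10.7² + 31.2²) = 32.98 regardless of where L sits on A1. So U lies on both circle(C, 68.42) and circle(F, 32.98); the above-CG intersection is U = (53.98, 42.04). L is the foot of the tangent from U: L = (54.40, 10.84).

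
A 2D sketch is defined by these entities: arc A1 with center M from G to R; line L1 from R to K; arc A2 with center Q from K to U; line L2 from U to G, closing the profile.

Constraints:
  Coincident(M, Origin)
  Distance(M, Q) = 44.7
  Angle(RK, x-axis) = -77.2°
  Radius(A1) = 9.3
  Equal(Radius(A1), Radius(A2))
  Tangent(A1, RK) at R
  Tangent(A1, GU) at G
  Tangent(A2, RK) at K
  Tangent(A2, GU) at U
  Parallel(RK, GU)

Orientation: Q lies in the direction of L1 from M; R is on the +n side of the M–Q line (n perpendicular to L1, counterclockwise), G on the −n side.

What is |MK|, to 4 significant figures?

45.66

The slot axis is L1's direction at -77.2°, so u = (cos -77.2°, sin -77.2°) = (0.2215, -0.9751) and n = (−sin -77.2°, cos -77.2°) = (0.9751, 0.2215). M is at the origin and Q lies 44.7 along u from M, so Q = 44.7·u = (9.903, -43.59). Tangency of A1 to both parallel lines with radius 9.3 puts R and G at M ± 9.3·n: R = (9.069, 2.060), G = (-9.069, -2.060). Equal radii place K and U the same way about Q: K = Q + 9.3·n = (18.97, -41.53), U = Q − 9.3·n = (0.8343, -45.65). Then |MK| = |K − M| = 45.66.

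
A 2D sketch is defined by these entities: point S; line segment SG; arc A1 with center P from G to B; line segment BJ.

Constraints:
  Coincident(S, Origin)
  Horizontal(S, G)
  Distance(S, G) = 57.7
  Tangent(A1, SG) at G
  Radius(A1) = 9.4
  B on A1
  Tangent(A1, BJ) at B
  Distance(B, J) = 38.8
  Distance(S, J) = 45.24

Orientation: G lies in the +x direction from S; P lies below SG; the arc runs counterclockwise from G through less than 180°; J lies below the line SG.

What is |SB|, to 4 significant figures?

50.17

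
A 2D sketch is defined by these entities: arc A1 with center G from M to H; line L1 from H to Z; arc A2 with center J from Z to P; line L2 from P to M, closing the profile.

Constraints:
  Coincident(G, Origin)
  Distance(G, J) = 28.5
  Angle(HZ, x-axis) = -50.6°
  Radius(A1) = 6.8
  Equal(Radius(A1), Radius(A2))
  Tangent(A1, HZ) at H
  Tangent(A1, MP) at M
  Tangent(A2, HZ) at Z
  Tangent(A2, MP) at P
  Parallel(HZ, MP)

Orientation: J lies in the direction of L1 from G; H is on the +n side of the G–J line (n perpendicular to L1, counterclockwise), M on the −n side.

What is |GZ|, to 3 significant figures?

29.3

Tangency of A1 to both parallel lines with radius 6.8 puts H and M at G ± 6.8·n: H = (5.25, 4.32), M = (-5.25, -4.32). Equal radii place Z and P the same way about J: Z = J + 6.8·n = (23.3, -17.7), P = J − 6.8·n = (12.8, -26.3). Then |GZ| = |Z − G| = 29.3.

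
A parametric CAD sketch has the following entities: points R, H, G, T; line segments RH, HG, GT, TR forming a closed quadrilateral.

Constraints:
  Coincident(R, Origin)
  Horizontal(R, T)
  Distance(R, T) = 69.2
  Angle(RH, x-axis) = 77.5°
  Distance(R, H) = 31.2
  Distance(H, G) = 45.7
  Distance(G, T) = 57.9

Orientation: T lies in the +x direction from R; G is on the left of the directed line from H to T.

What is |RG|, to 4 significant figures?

70.59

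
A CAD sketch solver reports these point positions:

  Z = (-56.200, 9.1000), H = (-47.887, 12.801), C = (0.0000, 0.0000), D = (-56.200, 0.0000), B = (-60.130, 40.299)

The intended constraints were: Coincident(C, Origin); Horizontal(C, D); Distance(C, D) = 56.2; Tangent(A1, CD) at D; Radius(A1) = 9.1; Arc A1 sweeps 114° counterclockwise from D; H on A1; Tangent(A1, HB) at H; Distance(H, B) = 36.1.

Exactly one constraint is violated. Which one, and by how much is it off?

Distance(H, B) = 36.1 — off by 6.00.

C = (0.00, 0.00) ✓; C.y = 0.00, D.y = 0.00 ✓; |CD| = 56.20 ✓; ∠(ZD, DC) = 90.00° ✓; |ZD| = 9.100 ✓; bearing(Z→H) − bearing(Z→D) = 114.0° ✓; |ZH| = 9.100 ✓; ∠(ZH, HB) = 90.00° ✓; |HB| = 30.10 ✗.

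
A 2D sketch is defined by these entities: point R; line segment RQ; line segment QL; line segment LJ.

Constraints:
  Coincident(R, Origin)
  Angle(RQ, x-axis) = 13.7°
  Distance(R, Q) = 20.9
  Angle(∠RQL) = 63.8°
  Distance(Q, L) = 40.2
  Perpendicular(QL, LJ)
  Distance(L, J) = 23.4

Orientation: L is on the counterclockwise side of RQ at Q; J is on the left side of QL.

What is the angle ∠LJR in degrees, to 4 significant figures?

81.47°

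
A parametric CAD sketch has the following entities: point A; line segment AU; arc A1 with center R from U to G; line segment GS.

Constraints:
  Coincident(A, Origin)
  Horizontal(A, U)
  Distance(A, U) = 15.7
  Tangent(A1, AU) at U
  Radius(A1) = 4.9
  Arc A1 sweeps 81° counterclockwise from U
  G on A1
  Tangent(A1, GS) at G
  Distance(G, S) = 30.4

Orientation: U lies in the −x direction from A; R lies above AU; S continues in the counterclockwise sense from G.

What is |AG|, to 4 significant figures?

11.62

A is at the origin; AU is horizontal with |AU| = 15.7 and U on the −x side, so U = (-15.70, 0.000). A1 meets AU tangentially, so RU is at right angles to AU, so R = U + (0, 4.9) = (-15.70, 4.900). On A1, U sits at bearing -90° from R; an 81° counterclockwise sweep puts G at bearing -9°, so G = R + 4.9·(cos -9°, sin -9°) = (-10.86, 4.133). Then |AG| = |G − A| = 11.62.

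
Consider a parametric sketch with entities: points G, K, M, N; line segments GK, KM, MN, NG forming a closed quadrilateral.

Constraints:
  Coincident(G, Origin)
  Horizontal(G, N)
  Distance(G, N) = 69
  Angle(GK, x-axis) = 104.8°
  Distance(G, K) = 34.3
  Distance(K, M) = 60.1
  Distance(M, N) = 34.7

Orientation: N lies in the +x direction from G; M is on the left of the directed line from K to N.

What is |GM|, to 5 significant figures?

59.286

G is at the origin; G and N share the same y with |GN| = 69.0 and N in +x, so N = (69.0, 0). GK runs at 104.8° with |GK| = 34.3, so K = (-8.7618, 33.162). M is determined by |KM| = 60.1 and |MN| = 34.7 together: it lies at the intersection of circle(K, 60.1) and circle(N, 34.7). With |KN| = 84.538, the foot of the radical line on KN is 56.511 from K and the perpendicular offset is √(60.1² − 56.511²) = 20.459. Taking the left-of-KN solution: M = (51.245, 29.814).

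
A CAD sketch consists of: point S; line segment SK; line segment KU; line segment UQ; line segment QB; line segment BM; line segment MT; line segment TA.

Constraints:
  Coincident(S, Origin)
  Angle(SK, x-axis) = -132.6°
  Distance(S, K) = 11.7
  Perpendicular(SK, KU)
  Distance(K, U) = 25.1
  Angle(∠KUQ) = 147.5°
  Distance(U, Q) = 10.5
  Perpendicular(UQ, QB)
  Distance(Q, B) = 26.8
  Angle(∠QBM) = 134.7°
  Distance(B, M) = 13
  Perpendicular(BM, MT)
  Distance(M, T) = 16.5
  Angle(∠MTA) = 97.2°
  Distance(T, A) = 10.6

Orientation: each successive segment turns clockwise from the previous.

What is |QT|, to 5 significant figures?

31.953

S is at the origin; SK runs at -132.6° with length 11.7, so K = (-7.9194, -8.6123). SK is perpendicular to KU, so KU runs at 137.40°; with |KU| = 25.1, U = (-26.395, 8.3773). ∠KUQ = 147.5° gives UQ at 104.90° from the x-axis; with |UQ| = 10.5, Q = (-29.095, 18.524). UQ ⟂ QB, so QB runs at 14.900°; with |QB| = 26.8, B = (-3.1965, 25.415). ∠QBM = 134.7° gives BM at -30.400° from the x-axis; with |BM| = 13.0, M = (8.0162, 18.837). BM is perpendicular to MT, so MT runs at -120.40°; with |MT| = 16.5, T = (-0.33338, 4.6054). Then |QT| = |T − Q| = 31.953.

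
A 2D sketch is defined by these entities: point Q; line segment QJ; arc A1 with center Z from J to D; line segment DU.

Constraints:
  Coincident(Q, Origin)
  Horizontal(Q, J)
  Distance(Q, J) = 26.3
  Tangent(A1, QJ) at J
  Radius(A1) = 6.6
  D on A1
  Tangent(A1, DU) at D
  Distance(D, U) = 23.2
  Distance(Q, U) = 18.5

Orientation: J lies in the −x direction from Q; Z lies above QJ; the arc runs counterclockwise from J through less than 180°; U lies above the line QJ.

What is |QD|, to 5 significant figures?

21.823

Checks: |QJ| = 26.30 ✓; |ZD| = 6.600 ✓; ∠(ZD, DU) = 90.00° ✓; |DU| = 23.20 ✓; |QU| = 18.50 ✓.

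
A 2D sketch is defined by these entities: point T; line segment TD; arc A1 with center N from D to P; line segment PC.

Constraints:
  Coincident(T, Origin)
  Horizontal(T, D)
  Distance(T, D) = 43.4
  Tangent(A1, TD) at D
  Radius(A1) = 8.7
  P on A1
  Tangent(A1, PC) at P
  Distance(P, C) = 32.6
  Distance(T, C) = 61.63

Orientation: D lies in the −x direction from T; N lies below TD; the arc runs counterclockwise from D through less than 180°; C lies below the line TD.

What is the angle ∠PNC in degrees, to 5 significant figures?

75.058°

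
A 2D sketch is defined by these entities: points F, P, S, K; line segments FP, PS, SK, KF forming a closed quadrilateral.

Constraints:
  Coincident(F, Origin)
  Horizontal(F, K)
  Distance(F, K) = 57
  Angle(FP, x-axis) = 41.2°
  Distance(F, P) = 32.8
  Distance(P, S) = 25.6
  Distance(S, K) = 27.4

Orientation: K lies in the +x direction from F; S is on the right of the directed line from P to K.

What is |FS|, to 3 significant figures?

30.0

Checks: |PS| = 25.60 ✓; |SK| = 27.40 ✓.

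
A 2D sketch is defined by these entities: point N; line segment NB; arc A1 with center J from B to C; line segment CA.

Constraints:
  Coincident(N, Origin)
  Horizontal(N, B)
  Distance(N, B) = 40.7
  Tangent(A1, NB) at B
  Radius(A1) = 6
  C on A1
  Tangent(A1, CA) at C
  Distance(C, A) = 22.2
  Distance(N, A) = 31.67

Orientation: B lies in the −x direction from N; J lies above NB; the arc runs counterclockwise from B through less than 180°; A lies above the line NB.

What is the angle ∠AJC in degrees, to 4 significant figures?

74.88°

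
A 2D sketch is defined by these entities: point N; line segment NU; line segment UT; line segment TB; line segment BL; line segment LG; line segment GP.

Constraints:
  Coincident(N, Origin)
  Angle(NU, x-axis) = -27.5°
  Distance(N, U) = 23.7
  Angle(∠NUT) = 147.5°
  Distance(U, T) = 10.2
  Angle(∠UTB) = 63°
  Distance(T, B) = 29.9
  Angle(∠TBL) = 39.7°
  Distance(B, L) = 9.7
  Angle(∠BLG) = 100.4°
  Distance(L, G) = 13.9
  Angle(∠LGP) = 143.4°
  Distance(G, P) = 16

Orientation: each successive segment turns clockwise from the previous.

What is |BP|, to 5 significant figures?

28.496

∠BLG = 100.4° gives LG at -36.900° from the x-axis; with |LG| = 13.9, G = (14.507, -23.109). ∠LGP = 143.4° gives GP at -73.500° from the x-axis; with |GP| = 16.0, P = (19.052, -38.451). Then |BP| = |P − B| = 28.496.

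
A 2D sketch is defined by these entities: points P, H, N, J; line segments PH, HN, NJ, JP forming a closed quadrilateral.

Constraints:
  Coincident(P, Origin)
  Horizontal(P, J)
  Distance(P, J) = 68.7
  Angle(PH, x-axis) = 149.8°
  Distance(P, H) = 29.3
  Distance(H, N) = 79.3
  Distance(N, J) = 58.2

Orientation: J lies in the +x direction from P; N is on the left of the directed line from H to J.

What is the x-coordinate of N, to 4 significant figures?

44.24

Checks: |HN| = 79.30 ✓; |NJ| = 58.20 ✓.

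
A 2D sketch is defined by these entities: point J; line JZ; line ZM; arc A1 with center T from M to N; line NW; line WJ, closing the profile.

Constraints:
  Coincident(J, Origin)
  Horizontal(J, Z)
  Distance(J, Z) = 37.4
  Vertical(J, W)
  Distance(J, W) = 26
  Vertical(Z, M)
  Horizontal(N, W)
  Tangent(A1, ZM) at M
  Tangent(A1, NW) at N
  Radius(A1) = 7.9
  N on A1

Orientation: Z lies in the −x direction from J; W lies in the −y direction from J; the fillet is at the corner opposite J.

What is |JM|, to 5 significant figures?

41.550

J is at the origin; JZ is horizontal with |JZ| = 37.4 and Z on the −x side, so Z = (-37.400, 0.0000). J and W share the same x with |JW| = 26.0 and W on the −y side, so W = (0.0000, -26.000). The virtual corner opposite J is at (-37.400, -26.000). Tangency of A1 to ZM means the radius TM is perpendicular to ZM and since A1 is tangent to NW there, TN ⟂ NW, with radius 7.9, so the center T sits 7.9 in from both sides at T = (-29.500, -18.100). That places the tangent points at M = (-37.400, -18.100) on ZM and N = (-29.500, -26.000) on NW. Then |JM| = |M − J| = 41.550.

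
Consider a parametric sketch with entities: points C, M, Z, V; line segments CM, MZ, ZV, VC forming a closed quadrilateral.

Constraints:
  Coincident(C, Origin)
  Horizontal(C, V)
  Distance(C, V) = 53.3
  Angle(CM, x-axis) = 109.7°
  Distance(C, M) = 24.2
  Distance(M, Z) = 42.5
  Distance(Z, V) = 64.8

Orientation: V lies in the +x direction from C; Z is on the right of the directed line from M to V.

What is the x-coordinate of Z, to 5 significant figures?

-8.4279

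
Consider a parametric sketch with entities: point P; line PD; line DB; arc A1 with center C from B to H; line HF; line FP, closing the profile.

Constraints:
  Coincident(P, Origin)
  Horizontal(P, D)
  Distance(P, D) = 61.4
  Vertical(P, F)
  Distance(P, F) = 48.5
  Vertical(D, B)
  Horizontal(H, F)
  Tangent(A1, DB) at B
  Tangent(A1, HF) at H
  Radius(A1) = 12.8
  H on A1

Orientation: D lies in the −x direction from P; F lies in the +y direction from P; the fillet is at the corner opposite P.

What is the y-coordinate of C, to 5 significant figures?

35.700

P is at the origin; PD is horizontal with |PD| = 61.4 and D on the −x side, so D = (-61.400, 0.0000). PF is vertical with |PF| = 48.5 and F on the +y side, so F = (0.0000, 48.500). The virtual corner opposite P is at (-61.400, 48.500). Since A1 is tangent to DB there, CB ⟂ DB and since A1 is tangent to HF there, CH ⟂ HF, with radius 12.8, so the center C sits 12.8 in from both sides at C = (-48.600, 35.700). So C.y = 35.700.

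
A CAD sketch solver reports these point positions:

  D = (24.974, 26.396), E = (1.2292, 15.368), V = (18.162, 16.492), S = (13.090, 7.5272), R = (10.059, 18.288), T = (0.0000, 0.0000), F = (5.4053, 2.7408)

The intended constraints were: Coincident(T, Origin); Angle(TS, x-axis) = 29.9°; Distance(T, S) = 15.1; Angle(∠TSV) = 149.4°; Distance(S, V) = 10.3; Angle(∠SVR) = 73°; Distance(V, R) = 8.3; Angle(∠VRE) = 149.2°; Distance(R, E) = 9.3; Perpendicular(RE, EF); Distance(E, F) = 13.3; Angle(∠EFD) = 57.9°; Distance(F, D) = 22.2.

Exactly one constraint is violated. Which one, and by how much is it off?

Distance(F, D) = 22.2 — off by 8.50.

T = (0.00, 0.00) ✓; TS at 29.90° ✓; |TS| = 15.10 ✓; ∠TSV = 149.4° ✓; |SV| = 10.30 ✓; ∠SVR = 73.00° ✓; |VR| = 8.300 ✓; ∠VRE = 149.2° ✓; |RE| = 9.300 ✓; ∠(RE, EF) = 90.00° ✓; |EF| = 13.30 ✓; ∠EFD = 57.90° ✓; |FD| = 30.70 ✗.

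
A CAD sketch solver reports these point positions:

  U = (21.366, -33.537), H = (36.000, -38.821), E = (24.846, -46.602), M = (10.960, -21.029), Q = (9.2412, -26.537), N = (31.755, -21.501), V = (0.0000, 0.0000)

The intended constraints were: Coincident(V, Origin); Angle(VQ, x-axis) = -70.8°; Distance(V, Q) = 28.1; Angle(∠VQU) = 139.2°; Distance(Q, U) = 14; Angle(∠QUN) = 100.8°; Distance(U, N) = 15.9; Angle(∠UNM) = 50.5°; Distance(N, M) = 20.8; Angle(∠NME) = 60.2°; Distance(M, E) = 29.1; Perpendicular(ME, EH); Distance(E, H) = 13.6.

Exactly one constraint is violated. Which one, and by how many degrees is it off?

Perpendicular(ME, EH) — off by 6.40°.

V = (0.00, 0.00) ✓; VQ at -70.80° ✓; |VQ| = 28.10 ✓; ∠VQU = 139.2° ✓; |QU| = 14.00 ✓; ∠QUN = 100.8° ✓; |UN| = 15.90 ✓; ∠UNM = 50.50° ✓; |NM| = 20.80 ✓; ∠NME = 60.20° ✓; |ME| = 29.10 ✓; ∠(ME, EH) = 96.40° ✗; |EH| = 13.60 ✓.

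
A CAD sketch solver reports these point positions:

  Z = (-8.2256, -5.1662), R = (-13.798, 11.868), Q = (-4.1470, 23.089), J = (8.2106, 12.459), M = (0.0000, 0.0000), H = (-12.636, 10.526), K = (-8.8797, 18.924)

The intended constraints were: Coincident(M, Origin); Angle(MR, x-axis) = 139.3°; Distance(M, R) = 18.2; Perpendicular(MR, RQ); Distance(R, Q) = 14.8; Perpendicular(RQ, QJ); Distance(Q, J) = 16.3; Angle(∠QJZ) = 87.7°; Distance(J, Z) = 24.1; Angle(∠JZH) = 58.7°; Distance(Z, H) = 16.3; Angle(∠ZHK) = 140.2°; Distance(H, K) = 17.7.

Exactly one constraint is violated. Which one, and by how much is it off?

Distance(H, K) = 17.7 — off by 8.50.

M = (0.00, 0.00) ✓; MR at 139.3° ✓; |MR| = 18.20 ✓; ∠(MR, RQ) = 90.00° ✓; |RQ| = 14.80 ✓; ∠(RQ, QJ) = 90.00° ✓; |QJ| = 16.30 ✓; ∠QJZ = 87.70° ✓; |JZ| = 24.10 ✓; ∠JZH = 58.70° ✓; |ZH| = 16.30 ✓; ∠ZHK = 140.2° ✓; |HK| = 9.200 ✗.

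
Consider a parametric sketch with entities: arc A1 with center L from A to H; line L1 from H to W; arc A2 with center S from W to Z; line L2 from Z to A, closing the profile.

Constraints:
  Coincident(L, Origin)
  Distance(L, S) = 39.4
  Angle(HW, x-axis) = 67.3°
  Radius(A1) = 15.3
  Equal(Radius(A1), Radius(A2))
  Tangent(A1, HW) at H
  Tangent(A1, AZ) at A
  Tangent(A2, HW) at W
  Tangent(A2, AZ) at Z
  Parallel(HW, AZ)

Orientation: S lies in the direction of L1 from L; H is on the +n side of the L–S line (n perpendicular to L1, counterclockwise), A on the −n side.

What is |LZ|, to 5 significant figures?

42.266

Tangency of A1 to both parallel lines with radius 15.3 puts H and A at L ± 15.3·n: H = (-14.115, 5.9044), A = (14.115, -5.9044). Equal radii place W and Z the same way about S: W = S + 15.3·n = (1.0899, 42.252), Z = S − 15.3·n = (29.320, 30.444). Then |LZ| = |Z − L| = 42.266.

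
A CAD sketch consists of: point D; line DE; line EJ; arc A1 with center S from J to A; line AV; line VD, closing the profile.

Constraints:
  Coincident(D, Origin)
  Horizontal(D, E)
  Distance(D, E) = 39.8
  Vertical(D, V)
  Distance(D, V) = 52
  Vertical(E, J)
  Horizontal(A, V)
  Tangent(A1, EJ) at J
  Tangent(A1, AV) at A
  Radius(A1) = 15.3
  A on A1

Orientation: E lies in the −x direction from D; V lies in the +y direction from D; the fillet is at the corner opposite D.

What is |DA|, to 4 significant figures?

57.48

D is at the origin; D and E share the same y with |DE| = 39.8 and E on the −x side, so E = (-39.80, 0.000). D and V share the same x with |DV| = 52.0 and V on the +y side, so V = (0.000, 52.00). The virtual corner opposite D is at (-39.80, 52.00). The tangent condition forces SJ to be normal to EJ and tangency of A1 to AV means the radius SA is perpendicular to AV, with radius 15.3, so the center S sits 15.3 in from both sides at S = (-24.50, 36.70). That places the tangent points at J = (-39.80, 36.70) on EJ and A = (-24.50, 52.00) on AV. Then |DA| = |A − D| = 57.48.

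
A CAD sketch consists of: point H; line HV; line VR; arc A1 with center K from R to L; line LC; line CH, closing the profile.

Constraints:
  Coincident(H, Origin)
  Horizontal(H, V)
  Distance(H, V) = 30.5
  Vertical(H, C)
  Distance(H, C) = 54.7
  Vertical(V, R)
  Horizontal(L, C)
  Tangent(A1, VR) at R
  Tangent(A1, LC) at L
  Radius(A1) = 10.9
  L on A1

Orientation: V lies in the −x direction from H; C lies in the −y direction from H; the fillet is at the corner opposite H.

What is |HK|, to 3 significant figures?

48.0

H is at the origin; HV is horizontal with |HV| = 30.5 and V on the −x side, so V = (-30.5, 0.00). HC is vertical with |HC| = 54.7 and C on the −y side, so C = (0.00, -54.7). The virtual corner opposite H is at (-30.5, -54.7). Since A1 is tangent to VR there, KR ⟂ VR and since A1 is tangent to LC there, KL ⟂ LC, with radius 10.9, so the center K sits 10.9 in from both sides at K = (-19.6, -43.8). Then |HK| = |K − H| = 48.0.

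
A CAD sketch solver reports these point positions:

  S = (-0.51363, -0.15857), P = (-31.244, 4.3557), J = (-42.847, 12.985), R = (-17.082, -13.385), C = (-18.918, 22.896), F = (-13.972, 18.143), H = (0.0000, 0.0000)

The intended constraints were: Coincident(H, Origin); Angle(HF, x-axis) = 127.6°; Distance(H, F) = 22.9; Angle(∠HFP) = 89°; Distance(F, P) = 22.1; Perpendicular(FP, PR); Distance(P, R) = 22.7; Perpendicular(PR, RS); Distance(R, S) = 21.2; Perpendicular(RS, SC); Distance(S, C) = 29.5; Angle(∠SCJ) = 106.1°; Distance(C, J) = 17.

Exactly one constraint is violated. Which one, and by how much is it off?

Distance(C, J) = 17 — off by 8.90.

H = (0.00, 0.00) ✓; HF at 127.6° ✓; |HF| = 22.90 ✓; ∠HFP = 89.00° ✓; |FP| = 22.10 ✓; ∠(FP, PR) = 90.00° ✓; |PR| = 22.70 ✓; ∠(PR, RS) = 90.00° ✓; |RS| = 21.20 ✓; ∠(RS, SC) = 90.00° ✓; |SC| = 29.50 ✓; ∠SCJ = 106.1° ✓; |CJ| = 25.90 ✗.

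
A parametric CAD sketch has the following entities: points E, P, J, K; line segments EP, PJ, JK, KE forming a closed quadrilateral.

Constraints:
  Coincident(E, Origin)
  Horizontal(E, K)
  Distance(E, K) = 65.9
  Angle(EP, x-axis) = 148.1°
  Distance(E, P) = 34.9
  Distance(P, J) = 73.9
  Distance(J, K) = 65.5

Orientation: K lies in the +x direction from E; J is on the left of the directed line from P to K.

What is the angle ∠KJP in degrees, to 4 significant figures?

88.31°

E is at the origin; EK is horizontal with |EK| = 65.9 and K in +x, so K = (65.9, 0). EP runs at 148.1° with |EP| = 34.9, so P = (-29.63, 18.44). J is determined by |PJ| = 73.9 and |JK| = 65.5 together: it lies at the intersection of circle(P, 73.9) and circle(K, 65.5). With |PK| = 97.29, the foot of the radical line on PK is 54.66 from P and the perpendicular offset is √(73.9² − 54.66²) = 49.73. Taking the left-of-PK solution: J = (33.47, 56.91).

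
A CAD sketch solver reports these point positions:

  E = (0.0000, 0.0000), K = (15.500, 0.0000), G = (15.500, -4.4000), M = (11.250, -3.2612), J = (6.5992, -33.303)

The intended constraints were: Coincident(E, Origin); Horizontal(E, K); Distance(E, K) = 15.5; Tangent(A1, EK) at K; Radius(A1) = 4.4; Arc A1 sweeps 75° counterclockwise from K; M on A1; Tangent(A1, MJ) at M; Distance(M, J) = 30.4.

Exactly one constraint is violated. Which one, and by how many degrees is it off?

Tangent(A1, MJ) at M — off by 6.20°.

E = (0.00, 0.00) ✓; E.y = 0.00, K.y = 0.00 ✓; |EK| = 15.50 ✓; ∠(GK, KE) = 90.00° ✓; |GK| = 4.400 ✓; bearing(G→M) − bearing(G→K) = 75.00° ✓; |GM| = 4.400 ✓; ∠(GM, MJ) = 83.80° ✗; |MJ| = 30.40 ✓.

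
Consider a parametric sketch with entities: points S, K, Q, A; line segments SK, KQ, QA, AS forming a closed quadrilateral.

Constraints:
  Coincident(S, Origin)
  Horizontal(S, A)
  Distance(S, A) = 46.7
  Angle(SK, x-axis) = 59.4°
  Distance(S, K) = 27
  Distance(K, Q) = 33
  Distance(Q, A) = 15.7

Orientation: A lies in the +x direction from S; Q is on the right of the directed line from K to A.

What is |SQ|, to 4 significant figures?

31.97

Checks: |KQ| = 33.00 ✓; |QA| = 15.70 ✓.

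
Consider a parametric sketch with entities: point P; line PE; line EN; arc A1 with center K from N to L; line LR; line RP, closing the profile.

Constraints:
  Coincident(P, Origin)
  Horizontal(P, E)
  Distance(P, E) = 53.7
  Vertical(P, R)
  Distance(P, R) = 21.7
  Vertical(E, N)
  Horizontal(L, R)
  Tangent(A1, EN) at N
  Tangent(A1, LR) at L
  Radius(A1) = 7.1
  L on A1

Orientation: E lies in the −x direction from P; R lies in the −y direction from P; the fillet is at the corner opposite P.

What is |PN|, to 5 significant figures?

55.649

The virtual corner opposite P is at (-53.700, -21.700). A1 meets EN tangentially, so KN is at right angles to EN and A1 meets LR tangentially, so KL is at right angles to LR, with radius 7.1, so the center K sits 7.1 in from both sides at K = (-46.600, -14.600). That places the tangent points at N = (-53.700, -14.600) on EN and L = (-46.600, -21.700) on LR. Then |PN| = |N − P| = 55.649.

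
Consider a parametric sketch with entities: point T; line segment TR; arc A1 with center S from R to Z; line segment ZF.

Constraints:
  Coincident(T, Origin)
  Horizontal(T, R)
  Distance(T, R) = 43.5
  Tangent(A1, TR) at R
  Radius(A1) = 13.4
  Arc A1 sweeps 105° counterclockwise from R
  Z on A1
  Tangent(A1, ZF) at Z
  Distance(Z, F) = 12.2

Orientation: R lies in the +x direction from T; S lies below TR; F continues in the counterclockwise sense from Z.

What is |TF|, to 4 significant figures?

44.24

T is at the origin; TR is horizontal with |TR| = 43.5 and R on the +x side, so R = (43.50, 0.000). Since A1 is tangent to TR there, SR ⟂ TR, so S = R + (0, -13.4) = (43.50, -13.40). On A1, R sits at bearing 90° from S; a 105° counterclockwise sweep puts Z at bearing 195°, so Z = S + 13.4·(cos 195°, sin 195°) = (30.56, -16.87). The tangent condition forces SZ to be normal to ZF, so ZF runs along (−sin 195°, cos 195°); with |ZF| = 12.2, F = (33.71, -28.65). Then |TF| = |F − T| = 44.24.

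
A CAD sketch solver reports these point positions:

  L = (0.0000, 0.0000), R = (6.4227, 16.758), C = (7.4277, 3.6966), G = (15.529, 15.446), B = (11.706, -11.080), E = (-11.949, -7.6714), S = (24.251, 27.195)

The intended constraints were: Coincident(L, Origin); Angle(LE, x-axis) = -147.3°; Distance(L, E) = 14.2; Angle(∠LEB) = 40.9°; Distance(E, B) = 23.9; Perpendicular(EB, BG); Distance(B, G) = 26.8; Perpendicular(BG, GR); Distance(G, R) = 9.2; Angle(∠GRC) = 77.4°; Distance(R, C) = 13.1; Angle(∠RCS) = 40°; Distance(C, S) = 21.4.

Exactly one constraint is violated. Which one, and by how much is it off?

Distance(C, S) = 21.4 — off by 7.50.

L = (0.00, 0.00) ✓; LE at -147.3° ✓; |LE| = 14.20 ✓; ∠LEB = 40.90° ✓; |EB| = 23.90 ✓; ∠(EB, BG) = 90.00° ✓; |BG| = 26.80 ✓; ∠(BG, GR) = 90.00° ✓; |GR| = 9.200 ✓; ∠GRC = 77.40° ✓; |RC| = 13.10 ✓; ∠RCS = 40.00° ✓; |CS| = 28.90 ✗.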